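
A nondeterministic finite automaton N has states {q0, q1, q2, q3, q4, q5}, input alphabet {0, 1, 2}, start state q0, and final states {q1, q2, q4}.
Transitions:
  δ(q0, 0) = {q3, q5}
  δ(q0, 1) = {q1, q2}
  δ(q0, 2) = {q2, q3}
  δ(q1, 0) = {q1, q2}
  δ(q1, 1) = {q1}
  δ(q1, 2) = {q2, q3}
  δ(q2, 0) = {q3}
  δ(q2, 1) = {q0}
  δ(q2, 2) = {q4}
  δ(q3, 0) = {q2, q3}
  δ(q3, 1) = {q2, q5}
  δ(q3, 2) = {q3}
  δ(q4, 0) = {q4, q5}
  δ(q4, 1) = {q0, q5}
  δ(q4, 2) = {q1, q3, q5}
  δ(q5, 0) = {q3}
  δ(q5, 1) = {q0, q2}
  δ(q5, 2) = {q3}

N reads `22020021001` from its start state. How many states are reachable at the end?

Start: {q0}
read 2: {q2, q3}
read 2: {q3, q4}
read 0: {q2, q3, q4, q5}
read 2: {q1, q3, q4, q5}
read 0: {q1, q2, q3, q4, q5}
read 0: {q1, q2, q3, q4, q5}
read 2: {q1, q2, q3, q4, q5}
read 1: {q0, q1, q2, q5}
read 0: {q1, q2, q3, q5}
read 0: {q1, q2, q3}
read 1: {q0, q1, q2, q5}
Final reachable set {q0, q1, q2, q5} has 4 states.

4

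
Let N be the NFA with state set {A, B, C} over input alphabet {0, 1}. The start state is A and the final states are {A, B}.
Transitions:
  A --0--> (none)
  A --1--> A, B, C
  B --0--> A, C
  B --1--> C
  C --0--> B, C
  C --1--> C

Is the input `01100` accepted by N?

Start: {A}
read 0: {}
The reachable set is empty and stays empty for the remaining 4 symbols.
Reachable ∩ accepting = {} — empty.

rejected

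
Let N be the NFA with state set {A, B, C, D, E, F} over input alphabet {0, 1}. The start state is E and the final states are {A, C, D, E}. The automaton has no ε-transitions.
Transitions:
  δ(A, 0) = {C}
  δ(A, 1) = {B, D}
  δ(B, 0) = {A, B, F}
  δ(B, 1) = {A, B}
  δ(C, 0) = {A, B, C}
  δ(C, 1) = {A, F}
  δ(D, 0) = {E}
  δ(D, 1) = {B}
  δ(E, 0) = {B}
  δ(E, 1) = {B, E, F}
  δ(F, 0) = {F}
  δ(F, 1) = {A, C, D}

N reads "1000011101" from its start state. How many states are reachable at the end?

Start: {E}
read 1: {B, E, F}
read 0: {A, B, F}
read 0: {A, B, C, F}
read 0: {A, B, C, F}
read 0: {A, B, C, F}
read 1: {A, B, C, D, F}
read 1: {A, B, C, D, F}
read 1: {A, B, C, D, F}
read 0: {A, B, C, E, F}
read 1: {A, B, C, D, E, F}
Final reachable set {A, B, C, D, E, F} has 6 states.

6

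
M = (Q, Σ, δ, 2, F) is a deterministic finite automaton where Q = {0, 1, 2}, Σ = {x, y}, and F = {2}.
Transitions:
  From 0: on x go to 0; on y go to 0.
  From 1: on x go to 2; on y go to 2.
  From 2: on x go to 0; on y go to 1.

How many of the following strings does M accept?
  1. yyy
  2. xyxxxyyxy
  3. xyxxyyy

yyy: rejected
xyxxxyyxy: rejected
xyxxyyy: rejected

0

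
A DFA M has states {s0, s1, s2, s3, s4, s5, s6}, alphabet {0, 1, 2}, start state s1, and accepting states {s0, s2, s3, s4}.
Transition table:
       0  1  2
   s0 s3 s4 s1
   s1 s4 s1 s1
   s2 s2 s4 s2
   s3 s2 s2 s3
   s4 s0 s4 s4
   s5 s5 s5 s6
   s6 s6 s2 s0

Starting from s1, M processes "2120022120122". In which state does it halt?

s4

s1 --2--> s1
s1 --1--> s1
s1 --2--> s1
s1 --0--> s4
s4 --0--> s0
s0 --2--> s1
s1 --2--> s1
s1 --1--> s1
s1 --2--> s1
s1 --0--> s4
s4 --1--> s4
s4 --2--> s4
s4 --2--> s4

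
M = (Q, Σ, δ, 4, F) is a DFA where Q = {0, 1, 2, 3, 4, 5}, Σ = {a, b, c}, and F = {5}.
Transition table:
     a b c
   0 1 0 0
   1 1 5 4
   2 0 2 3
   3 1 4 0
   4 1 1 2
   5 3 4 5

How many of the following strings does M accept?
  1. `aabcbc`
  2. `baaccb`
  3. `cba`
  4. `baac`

0

`aabcbc`: rejected
`baaccb`: rejected
`cba`: rejected
`baac`: rejected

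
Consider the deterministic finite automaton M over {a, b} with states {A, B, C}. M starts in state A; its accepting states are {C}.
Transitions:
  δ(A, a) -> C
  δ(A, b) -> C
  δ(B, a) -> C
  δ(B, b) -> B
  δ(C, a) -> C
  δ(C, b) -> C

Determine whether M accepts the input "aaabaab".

A --a--> C
C --a--> C
C --a--> C
C --b--> C
C --a--> C
C --a--> C
C --b--> C
End in state C, which is an accepting state.

accepted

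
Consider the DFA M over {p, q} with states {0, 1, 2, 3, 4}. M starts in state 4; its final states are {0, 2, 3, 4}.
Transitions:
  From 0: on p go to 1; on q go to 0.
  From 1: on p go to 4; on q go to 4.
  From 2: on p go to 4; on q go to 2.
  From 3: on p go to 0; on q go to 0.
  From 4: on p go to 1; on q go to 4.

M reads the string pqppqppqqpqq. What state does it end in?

4

4 --p--> 1
1 --q--> 4
4 --p--> 1
1 --p--> 4
4 --q--> 4
4 --p--> 1
1 --p--> 4
4 --q--> 4
4 --q--> 4
4 --p--> 1
1 --q--> 4
4 --q--> 4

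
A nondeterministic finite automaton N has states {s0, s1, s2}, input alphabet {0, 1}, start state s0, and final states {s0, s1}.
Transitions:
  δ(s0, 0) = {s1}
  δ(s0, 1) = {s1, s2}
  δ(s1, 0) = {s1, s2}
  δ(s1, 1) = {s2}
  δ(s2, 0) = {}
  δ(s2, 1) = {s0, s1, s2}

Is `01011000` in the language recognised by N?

Start: {s0}
read 0: {s1}
read 1: {s2}
read 0: {}
The reachable set is empty and stays empty for the remaining 5 symbols.
Reachable ∩ accepting = {} — empty.

rejected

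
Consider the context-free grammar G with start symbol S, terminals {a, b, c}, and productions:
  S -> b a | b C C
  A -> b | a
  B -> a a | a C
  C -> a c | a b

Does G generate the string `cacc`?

no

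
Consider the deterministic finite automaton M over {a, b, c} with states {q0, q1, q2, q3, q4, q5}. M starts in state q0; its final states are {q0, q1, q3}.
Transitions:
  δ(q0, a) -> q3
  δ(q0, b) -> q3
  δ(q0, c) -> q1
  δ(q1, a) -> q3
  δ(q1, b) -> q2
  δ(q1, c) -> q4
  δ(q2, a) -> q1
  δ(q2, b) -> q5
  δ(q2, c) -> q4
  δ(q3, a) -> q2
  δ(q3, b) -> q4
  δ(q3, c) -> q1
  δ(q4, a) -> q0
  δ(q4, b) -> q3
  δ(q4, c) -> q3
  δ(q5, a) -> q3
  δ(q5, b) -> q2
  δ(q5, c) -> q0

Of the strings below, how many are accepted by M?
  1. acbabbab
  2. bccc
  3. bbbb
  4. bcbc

1

acbabbab: rejected
bccc: accepted
bbbb: rejected
bcbc: rejected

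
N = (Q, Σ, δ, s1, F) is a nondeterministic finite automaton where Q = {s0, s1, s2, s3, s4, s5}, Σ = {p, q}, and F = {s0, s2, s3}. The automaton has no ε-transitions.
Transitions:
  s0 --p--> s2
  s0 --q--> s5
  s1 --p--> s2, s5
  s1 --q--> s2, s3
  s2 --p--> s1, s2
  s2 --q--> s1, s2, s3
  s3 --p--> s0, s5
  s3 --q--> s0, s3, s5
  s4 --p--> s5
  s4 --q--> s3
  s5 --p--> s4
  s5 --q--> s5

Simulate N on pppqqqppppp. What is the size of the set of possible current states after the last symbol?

4

Start: {s1}
read p: {s2, s5}
read p: {s1, s2, s4}
read p: {s1, s2, s5}
read q: {s1, s2, s3, s5}
read q: {s0, s1, s2, s3, s5}
read q: {s0, s1, s2, s3, s5}
read p: {s0, s1, s2, s4, s5}
read p: {s1, s2, s4, s5}
read p: {s1, s2, s4, s5}
read p: {s1, s2, s4, s5}
read p: {s1, s2, s4, s5}
Final reachable set {s1, s2, s4, s5} has 4 states.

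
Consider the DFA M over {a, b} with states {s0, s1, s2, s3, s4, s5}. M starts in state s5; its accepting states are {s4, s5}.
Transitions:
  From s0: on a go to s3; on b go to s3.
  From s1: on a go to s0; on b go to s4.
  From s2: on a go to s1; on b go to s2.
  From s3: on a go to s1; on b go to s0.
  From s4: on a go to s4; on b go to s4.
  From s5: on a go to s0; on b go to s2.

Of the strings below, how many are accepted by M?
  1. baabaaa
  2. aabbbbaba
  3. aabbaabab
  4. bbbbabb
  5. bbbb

3

baabaaa: rejected
aabbbbaba: accepted
aabbaabab: accepted
bbbbabb: accepted
bbbb: rejected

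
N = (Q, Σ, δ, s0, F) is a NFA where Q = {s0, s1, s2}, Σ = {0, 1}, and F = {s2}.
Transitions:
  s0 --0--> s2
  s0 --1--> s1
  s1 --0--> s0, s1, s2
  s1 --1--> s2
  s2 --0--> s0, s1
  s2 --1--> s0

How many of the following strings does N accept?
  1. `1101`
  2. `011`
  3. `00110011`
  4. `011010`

`1101`: accepted
`011`: rejected
`00110011`: accepted
`011010`: accepted

3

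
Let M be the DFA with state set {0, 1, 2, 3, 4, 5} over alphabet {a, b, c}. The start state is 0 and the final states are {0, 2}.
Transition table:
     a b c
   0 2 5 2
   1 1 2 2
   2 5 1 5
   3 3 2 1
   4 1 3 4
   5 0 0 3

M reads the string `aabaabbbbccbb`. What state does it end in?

1

0 --a--> 2
2 --a--> 5
5 --b--> 0
0 --a--> 2
2 --a--> 5
5 --b--> 0
0 --b--> 5
5 --b--> 0
0 --b--> 5
5 --c--> 3
3 --c--> 1
1 --b--> 2
2 --b--> 1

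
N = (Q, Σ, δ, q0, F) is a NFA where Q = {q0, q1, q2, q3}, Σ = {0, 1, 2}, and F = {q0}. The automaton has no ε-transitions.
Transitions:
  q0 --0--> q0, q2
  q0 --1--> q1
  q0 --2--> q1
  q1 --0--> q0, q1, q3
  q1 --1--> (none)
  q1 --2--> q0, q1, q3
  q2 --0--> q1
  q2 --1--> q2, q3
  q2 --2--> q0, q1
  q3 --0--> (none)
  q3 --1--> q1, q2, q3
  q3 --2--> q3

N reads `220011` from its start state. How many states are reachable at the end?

3

Start: {q0}
read 2: {q1}
read 2: {q0, q1, q3}
read 0: {q0, q1, q2, q3}
read 0: {q0, q1, q2, q3}
read 1: {q1, q2, q3}
read 1: {q1, q2, q3}
Final reachable set {q1, q2, q3} has 3 states.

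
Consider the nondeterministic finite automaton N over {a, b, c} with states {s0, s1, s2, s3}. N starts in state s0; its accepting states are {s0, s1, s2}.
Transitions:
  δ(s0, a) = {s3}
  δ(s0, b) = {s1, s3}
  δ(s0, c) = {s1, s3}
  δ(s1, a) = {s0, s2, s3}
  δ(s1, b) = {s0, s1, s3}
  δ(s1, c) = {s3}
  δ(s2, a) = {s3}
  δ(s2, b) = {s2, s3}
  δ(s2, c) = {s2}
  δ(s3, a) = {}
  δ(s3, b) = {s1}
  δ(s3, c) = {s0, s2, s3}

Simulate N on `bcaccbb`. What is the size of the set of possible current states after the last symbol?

4

Start: {s0}
read b: {s1, s3}
read c: {s0, s2, s3}
read a: {s3}
read c: {s0, s2, s3}
read c: {s0, s1, s2, s3}
read b: {s0, s1, s2, s3}
read b: {s0, s1, s2, s3}
Final reachable set {s0, s1, s2, s3} has 4 states.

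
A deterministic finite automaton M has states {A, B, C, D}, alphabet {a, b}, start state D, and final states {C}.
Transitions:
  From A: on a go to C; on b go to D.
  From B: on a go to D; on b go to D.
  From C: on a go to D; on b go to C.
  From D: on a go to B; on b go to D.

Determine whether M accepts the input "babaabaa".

rejected

D --b--> D
D --a--> B
B --b--> D
D --a--> B
B --a--> D
D --b--> D
D --a--> B
B --a--> D
End in state D, which is not an accepting state.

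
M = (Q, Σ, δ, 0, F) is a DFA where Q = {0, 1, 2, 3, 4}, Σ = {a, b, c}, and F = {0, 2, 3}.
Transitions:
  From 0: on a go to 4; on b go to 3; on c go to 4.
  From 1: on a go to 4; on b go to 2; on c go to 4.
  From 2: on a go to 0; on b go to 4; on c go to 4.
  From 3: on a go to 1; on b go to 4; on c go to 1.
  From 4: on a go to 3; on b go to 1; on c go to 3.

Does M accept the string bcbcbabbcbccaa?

0 --b--> 3
3 --c--> 1
1 --b--> 2
2 --c--> 4
4 --b--> 1
1 --a--> 4
4 --b--> 1
1 --b--> 2
2 --c--> 4
4 --b--> 1
1 --c--> 4
4 --c--> 3
3 --a--> 1
1 --a--> 4
End in state 4, which is not an accepting state.

rejected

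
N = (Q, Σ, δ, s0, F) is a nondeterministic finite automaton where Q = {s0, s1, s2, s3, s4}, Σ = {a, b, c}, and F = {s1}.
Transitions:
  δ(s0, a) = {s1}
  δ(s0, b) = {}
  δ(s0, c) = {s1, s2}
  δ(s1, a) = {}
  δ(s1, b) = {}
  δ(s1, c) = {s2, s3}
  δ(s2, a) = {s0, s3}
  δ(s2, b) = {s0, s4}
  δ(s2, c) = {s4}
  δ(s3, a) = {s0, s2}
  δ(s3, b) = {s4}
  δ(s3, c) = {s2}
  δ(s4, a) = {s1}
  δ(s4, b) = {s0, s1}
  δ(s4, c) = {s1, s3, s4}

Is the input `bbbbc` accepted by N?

Start: {s0}
read b: {}
The reachable set is empty and stays empty for the remaining 4 symbols.
Reachable ∩ accepting = {} — empty.

rejected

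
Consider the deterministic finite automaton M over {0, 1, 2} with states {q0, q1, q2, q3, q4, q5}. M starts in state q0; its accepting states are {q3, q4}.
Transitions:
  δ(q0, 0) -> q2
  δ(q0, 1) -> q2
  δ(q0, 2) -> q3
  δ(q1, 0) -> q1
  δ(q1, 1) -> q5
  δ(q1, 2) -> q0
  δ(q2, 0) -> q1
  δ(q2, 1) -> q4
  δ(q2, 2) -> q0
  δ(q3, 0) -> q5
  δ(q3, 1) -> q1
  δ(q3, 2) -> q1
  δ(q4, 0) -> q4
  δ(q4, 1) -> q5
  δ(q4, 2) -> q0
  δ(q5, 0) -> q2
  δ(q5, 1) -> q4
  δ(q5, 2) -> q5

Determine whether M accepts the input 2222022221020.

q0 --2--> q3
q3 --2--> q1
q1 --2--> q0
q0 --2--> q3
q3 --0--> q5
q5 --2--> q5
q5 --2--> q5
q5 --2--> q5
q5 --2--> q5
q5 --1--> q4
q4 --0--> q4
q4 --2--> q0
q0 --0--> q2
End in state q2, which is not an accepting state.

rejected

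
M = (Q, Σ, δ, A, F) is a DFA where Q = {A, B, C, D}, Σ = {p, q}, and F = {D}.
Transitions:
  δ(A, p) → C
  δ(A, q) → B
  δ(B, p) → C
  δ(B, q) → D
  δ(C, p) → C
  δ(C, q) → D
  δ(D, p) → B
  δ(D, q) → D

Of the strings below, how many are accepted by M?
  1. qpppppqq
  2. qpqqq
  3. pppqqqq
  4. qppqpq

qpppppqq: accepted
qpqqq: accepted
pppqqqq: accepted
qppqpq: accepted

4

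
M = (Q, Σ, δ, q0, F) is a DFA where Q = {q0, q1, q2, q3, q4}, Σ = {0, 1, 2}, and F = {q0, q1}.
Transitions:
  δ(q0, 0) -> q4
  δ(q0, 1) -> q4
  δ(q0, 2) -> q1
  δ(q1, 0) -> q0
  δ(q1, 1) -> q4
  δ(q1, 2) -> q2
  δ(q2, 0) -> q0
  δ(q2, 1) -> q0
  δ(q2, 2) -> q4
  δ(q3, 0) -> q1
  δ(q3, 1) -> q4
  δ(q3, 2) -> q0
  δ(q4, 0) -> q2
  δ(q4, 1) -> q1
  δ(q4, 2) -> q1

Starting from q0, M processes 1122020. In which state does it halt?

q0 --1--> q4
q4 --1--> q1
q1 --2--> q2
q2 --2--> q4
q4 --0--> q2
q2 --2--> q4
q4 --0--> q2

q2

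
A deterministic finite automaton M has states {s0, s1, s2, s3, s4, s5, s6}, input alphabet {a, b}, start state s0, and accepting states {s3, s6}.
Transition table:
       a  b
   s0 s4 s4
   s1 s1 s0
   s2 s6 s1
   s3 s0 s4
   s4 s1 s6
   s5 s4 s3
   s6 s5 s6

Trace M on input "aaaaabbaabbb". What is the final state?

s0 --a--> s4
s4 --a--> s1
s1 --a--> s1
s1 --a--> s1
s1 --a--> s1
s1 --b--> s0
s0 --b--> s4
s4 --a--> s1
s1 --a--> s1
s1 --b--> s0
s0 --b--> s4
s4 --b--> s6

s6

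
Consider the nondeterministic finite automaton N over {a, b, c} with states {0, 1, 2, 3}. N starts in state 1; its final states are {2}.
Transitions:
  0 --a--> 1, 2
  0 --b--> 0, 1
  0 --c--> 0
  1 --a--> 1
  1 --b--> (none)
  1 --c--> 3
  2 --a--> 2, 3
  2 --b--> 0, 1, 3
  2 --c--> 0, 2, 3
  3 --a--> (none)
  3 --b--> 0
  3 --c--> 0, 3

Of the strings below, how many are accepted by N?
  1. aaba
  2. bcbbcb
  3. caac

0

aaba: rejected
bcbbcb: rejected
caac: rejected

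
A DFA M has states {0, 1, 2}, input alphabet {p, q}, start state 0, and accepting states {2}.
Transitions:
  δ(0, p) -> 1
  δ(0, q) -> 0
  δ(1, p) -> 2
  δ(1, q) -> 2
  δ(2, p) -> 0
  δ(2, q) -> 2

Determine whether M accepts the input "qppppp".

accepted

0 --q--> 0
0 --p--> 1
1 --p--> 2
2 --p--> 0
0 --p--> 1
1 --p--> 2
End in state 2, which is an accepting state.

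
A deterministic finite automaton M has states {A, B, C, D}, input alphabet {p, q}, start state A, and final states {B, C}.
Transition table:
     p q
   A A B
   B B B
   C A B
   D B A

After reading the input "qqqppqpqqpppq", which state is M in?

A --q--> B
B --q--> B
B --q--> B
B --p--> B
B --p--> B
B --q--> B
B --p--> B
B --q--> B
B --q--> B
B --p--> B
B --p--> B
B --p--> B
B --q--> B

B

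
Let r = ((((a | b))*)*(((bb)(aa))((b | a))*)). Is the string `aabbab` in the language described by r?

No split of aabbab into u·v has (((a|b))*)* matching u and (((bb)(aa))((b|a))*) matching v.

no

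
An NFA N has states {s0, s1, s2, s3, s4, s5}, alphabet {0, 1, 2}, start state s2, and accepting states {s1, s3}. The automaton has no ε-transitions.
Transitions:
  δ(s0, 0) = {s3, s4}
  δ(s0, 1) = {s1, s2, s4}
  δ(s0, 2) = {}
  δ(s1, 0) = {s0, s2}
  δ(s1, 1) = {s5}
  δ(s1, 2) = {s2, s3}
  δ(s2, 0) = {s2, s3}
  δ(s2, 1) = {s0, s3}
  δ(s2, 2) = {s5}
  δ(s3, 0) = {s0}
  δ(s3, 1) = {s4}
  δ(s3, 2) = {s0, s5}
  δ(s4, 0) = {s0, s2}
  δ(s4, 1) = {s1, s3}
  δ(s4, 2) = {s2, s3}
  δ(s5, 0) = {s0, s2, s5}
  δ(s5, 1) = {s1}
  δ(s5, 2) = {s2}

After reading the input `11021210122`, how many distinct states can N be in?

Start: {s2}
read 1: {s0, s3}
read 1: {s1, s2, s4}
read 0: {s0, s2, s3}
read 2: {s0, s5}
read 1: {s1, s2, s4}
read 2: {s2, s3, s5}
read 1: {s0, s1, s3, s4}
read 0: {s0, s2, s3, s4}
read 1: {s0, s1, s2, s3, s4}
read 2: {s0, s2, s3, s5}
read 2: {s0, s2, s5}
Final reachable set {s0, s2, s5} has 3 states.

3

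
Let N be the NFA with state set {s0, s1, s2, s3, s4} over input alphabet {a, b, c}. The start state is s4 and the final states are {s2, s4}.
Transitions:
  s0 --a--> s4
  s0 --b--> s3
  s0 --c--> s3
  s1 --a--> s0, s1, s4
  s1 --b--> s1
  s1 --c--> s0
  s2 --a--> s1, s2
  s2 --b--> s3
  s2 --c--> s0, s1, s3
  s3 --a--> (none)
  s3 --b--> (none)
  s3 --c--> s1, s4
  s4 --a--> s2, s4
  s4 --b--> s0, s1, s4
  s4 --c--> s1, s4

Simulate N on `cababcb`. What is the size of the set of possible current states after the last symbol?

4

Start: {s4}
read c: {s1, s4}
read a: {s0, s1, s2, s4}
read b: {s0, s1, s3, s4}
read a: {s0, s1, s2, s4}
read b: {s0, s1, s3, s4}
read c: {s0, s1, s3, s4}
read b: {s0, s1, s3, s4}
Final reachable set {s0, s1, s3, s4} has 4 states.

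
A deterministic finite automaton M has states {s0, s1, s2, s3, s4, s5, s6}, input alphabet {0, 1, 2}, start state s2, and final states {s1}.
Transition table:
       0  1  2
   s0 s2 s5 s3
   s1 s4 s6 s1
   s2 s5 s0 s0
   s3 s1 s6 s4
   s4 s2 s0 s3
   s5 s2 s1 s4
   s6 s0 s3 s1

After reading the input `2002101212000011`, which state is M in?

s5

s2 --2--> s0
s0 --0--> s2
s2 --0--> s5
s5 --2--> s4
s4 --1--> s0
s0 --0--> s2
s2 --1--> s0
s0 --2--> s3
s3 --1--> s6
s6 --2--> s1
s1 --0--> s4
s4 --0--> s2
s2 --0--> s5
s5 --0--> s2
s2 --1--> s0
s0 --1--> s5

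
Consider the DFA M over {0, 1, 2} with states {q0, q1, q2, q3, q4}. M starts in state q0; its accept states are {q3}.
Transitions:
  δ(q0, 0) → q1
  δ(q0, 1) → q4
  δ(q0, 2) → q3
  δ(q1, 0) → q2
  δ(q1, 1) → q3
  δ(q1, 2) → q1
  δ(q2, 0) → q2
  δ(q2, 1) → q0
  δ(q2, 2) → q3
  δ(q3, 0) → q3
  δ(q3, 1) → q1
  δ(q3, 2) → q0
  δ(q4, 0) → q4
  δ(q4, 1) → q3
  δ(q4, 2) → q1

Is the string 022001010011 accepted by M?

q0 --0--> q1
q1 --2--> q1
q1 --2--> q1
q1 --0--> q2
q2 --0--> q2
q2 --1--> q0
q0 --0--> q1
q1 --1--> q3
q3 --0--> q3
q3 --0--> q3
q3 --1--> q1
q1 --1--> q3
End in state q3, which is an accepting state.

accepted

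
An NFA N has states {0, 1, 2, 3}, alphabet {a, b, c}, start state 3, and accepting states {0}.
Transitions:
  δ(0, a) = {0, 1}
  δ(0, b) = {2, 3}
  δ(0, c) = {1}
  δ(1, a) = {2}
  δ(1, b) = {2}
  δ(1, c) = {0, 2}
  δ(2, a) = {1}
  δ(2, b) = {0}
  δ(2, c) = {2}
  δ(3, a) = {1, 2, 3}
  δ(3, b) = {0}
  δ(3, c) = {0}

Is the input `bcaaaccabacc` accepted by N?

Start: {3}
read b: {0}
read c: {1}
read a: {2}
read a: {1}
read a: {2}
read c: {2}
read c: {2}
read a: {1}
read b: {2}
read a: {1}
read c: {0, 2}
read c: {1, 2}
Reachable ∩ accepting = {} — empty.

rejected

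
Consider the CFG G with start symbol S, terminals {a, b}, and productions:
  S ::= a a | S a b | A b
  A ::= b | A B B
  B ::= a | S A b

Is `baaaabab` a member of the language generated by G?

yes

S ⇒ Sab ⇒ Abab ⇒ ABBbab ⇒ ABBBBbab ⇒ bBBBBbab ⇒ baBBBbab ⇒ baaBBbab ⇒ baaaBbab ⇒ baaaabab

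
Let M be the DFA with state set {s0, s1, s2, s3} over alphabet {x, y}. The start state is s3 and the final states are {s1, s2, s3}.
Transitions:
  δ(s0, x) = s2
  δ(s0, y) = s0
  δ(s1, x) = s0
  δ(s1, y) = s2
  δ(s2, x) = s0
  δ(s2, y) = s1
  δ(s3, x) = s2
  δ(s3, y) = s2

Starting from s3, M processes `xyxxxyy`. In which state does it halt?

s0

s3 --x--> s2
s2 --y--> s1
s1 --x--> s0
s0 --x--> s2
s2 --x--> s0
s0 --y--> s0
s0 --y--> s0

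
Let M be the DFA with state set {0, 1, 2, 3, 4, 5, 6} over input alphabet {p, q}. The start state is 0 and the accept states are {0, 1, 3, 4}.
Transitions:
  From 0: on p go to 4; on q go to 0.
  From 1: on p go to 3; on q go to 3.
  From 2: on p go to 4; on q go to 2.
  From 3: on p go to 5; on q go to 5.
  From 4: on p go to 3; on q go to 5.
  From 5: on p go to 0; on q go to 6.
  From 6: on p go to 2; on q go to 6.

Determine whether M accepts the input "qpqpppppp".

accepted

0 --q--> 0
0 --p--> 4
4 --q--> 5
5 --p--> 0
0 --p--> 4
4 --p--> 3
3 --p--> 5
5 --p--> 0
0 --p--> 4
End in state 4, which is an accepting state.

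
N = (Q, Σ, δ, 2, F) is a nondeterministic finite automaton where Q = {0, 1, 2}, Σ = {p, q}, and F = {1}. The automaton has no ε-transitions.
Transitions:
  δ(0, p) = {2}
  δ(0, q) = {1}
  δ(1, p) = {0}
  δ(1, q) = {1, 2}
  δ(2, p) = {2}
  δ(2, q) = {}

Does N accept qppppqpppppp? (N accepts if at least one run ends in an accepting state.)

Start: {2}
read q: {}
The reachable set is empty and stays empty for the remaining 11 symbols.
Reachable ∩ accepting = {} — empty.

rejected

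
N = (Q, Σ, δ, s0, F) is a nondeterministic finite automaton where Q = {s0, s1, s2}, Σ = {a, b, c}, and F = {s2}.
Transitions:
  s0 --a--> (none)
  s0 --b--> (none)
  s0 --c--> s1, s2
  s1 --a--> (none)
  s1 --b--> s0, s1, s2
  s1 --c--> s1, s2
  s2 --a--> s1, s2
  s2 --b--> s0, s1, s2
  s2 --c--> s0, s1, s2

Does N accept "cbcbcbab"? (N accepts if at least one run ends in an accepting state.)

accepted

Start: {s0}
read c: {s1, s2}
read b: {s0, s1, s2}
read c: {s0, s1, s2}
read b: {s0, s1, s2}
read c: {s0, s1, s2}
read b: {s0, s1, s2}
read a: {s1, s2}
read b: {s0, s1, s2}
Reachable ∩ accepting = {s2} — nonempty.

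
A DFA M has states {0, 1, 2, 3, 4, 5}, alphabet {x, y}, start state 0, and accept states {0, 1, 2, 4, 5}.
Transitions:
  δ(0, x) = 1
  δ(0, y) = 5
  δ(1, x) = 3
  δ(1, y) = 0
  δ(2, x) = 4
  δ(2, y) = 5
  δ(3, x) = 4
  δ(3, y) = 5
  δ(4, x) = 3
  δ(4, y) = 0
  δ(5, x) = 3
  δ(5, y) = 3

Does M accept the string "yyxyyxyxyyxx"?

0 --y--> 5
5 --y--> 3
3 --x--> 4
4 --y--> 0
0 --y--> 5
5 --x--> 3
3 --y--> 5
5 --x--> 3
3 --y--> 5
5 --y--> 3
3 --x--> 4
4 --x--> 3
End in state 3, which is not an accepting state.

rejected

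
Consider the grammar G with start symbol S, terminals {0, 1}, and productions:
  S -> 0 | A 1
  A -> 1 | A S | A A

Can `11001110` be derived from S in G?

no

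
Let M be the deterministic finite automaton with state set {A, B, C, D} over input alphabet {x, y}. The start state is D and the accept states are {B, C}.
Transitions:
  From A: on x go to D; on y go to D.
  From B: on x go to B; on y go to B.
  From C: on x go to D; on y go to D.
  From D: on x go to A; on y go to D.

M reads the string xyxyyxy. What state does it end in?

D --x--> A
A --y--> D
D --x--> A
A --y--> D
D --y--> D
D --x--> A
A --y--> D

D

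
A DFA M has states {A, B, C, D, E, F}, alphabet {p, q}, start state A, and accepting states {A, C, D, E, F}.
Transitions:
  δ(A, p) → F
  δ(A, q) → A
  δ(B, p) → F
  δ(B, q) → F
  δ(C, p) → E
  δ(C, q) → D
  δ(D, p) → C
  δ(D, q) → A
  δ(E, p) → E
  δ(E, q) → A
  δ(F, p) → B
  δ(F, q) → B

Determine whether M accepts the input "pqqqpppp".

A --p--> F
F --q--> B
B --q--> F
F --q--> B
B --p--> F
F --p--> B
B --p--> F
F --p--> B
End in state B, which is not an accepting state.

rejected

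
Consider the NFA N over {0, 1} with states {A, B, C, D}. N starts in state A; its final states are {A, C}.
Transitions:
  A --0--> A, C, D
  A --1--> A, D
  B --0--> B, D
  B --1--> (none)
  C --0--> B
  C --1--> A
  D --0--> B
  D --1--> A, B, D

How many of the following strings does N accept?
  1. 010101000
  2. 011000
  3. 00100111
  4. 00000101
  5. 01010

5

010101000: accepted
011000: accepted
00100111: accepted
00000101: accepted
01010: accepted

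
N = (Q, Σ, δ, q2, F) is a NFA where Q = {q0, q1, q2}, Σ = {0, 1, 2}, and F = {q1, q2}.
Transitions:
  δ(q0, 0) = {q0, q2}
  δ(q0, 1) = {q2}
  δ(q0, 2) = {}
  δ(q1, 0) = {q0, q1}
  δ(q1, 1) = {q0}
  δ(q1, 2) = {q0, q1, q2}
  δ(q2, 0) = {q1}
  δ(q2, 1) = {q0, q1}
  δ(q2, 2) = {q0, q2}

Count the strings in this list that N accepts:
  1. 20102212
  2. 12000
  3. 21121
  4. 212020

4

20102212: accepted
12000: accepted
21121: accepted
212020: accepted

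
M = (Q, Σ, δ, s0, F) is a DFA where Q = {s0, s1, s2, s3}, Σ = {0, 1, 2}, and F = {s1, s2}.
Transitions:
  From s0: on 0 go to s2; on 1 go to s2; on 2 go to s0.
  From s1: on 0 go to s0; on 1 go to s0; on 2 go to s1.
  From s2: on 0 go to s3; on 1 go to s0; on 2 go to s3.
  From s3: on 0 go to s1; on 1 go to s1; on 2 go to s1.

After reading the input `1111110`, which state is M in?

s2

s0 --1--> s2
s2 --1--> s0
s0 --1--> s2
s2 --1--> s0
s0 --1--> s2
s2 --1--> s0
s0 --0--> s2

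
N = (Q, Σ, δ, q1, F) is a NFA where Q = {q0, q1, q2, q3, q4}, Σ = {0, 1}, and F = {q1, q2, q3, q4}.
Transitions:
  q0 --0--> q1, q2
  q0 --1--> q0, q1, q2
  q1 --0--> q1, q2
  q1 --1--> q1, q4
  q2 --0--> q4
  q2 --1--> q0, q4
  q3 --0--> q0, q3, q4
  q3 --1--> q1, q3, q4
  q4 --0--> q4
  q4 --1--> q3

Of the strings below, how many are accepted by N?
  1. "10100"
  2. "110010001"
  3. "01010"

3

"10100": accepted
"110010001": accepted
"01010": accepted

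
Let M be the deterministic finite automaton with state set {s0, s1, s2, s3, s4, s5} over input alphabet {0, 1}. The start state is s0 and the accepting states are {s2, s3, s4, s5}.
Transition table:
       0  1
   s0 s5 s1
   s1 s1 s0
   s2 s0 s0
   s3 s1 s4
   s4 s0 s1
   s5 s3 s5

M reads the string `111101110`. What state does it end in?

s0 --1--> s1
s1 --1--> s0
s0 --1--> s1
s1 --1--> s0
s0 --0--> s5
s5 --1--> s5
s5 --1--> s5
s5 --1--> s5
s5 --0--> s3

s3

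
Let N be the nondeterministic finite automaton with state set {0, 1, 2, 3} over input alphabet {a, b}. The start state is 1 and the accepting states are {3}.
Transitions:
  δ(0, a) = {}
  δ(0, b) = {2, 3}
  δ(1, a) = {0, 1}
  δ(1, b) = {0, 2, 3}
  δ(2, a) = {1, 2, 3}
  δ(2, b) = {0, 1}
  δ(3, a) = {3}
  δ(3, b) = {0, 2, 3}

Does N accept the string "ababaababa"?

accepted

Start: {1}
read a: {0, 1}
read b: {0, 2, 3}
read a: {1, 2, 3}
read b: {0, 1, 2, 3}
read a: {0, 1, 2, 3}
read a: {0, 1, 2, 3}
read b: {0, 1, 2, 3}
read a: {0, 1, 2, 3}
read b: {0, 1, 2, 3}
read a: {0, 1, 2, 3}
Reachable ∩ accepting = {3} — nonempty.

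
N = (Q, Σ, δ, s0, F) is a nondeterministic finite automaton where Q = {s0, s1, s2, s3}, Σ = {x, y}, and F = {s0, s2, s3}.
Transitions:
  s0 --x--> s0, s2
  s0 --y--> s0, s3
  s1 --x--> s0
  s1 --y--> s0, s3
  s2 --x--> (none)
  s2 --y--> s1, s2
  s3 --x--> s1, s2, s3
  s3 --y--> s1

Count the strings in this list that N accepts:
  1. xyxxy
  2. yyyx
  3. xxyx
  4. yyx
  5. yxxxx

xyxxy: accepted
yyyx: accepted
xxyx: accepted
yyx: accepted
yxxxx: accepted

5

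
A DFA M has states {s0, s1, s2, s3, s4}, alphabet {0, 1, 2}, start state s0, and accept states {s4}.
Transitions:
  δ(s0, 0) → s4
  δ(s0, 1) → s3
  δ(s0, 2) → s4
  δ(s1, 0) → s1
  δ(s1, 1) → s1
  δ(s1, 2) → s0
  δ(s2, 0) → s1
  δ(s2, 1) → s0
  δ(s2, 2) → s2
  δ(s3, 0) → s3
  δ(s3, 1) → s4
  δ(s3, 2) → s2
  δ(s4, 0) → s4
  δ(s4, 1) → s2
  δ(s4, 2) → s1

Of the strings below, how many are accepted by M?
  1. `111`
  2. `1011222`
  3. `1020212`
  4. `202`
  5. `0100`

`111`: rejected
`1011222`: rejected
`1020212`: rejected
`202`: rejected
`0100`: rejected

0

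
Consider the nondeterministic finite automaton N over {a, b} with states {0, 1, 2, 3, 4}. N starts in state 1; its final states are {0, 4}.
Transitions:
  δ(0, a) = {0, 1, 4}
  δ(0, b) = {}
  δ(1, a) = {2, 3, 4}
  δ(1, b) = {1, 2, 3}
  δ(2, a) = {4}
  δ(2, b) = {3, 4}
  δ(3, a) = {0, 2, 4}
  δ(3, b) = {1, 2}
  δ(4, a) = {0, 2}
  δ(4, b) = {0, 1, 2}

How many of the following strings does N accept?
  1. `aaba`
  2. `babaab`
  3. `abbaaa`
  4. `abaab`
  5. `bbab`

`aaba`: accepted
`babaab`: accepted
`abbaaa`: accepted
`abaab`: accepted
`bbab`: accepted

5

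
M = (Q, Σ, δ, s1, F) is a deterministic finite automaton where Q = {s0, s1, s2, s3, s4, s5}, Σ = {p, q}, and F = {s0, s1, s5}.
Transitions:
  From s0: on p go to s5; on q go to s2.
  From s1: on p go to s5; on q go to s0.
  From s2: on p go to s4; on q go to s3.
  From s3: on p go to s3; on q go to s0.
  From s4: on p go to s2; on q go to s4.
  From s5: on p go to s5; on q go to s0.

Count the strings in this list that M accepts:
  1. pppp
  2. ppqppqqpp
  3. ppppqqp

1

pppp: accepted
ppqppqqpp: rejected
ppppqqp: rejected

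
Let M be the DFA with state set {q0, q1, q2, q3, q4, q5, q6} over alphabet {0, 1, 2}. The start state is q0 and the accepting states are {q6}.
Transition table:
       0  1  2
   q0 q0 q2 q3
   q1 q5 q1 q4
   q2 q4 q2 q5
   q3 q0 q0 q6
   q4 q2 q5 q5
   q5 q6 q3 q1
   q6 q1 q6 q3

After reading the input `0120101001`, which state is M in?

q0 --0--> q0
q0 --1--> q2
q2 --2--> q5
q5 --0--> q6
q6 --1--> q6
q6 --0--> q1
q1 --1--> q1
q1 --0--> q5
q5 --0--> q6
q6 --1--> q6

q6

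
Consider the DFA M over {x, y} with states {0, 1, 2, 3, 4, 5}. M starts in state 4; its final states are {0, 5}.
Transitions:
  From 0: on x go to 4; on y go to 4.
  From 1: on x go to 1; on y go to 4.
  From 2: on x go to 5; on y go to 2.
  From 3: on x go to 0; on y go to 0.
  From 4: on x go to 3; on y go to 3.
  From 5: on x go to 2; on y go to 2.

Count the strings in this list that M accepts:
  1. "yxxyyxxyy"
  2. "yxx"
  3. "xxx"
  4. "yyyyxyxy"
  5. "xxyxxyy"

"yxxyyxxyy": rejected
"yxx": rejected
"xxx": rejected
"yyyyxyxy": accepted
"xxyxxyy": rejected

1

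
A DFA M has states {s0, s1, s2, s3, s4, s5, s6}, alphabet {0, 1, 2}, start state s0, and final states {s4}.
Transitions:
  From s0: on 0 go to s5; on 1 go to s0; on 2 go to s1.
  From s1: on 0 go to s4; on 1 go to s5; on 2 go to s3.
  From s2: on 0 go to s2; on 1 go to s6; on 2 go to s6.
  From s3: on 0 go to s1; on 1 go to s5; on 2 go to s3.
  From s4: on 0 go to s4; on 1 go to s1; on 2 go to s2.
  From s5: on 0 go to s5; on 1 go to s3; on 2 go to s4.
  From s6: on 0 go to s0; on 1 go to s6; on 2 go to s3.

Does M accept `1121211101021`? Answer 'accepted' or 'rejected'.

rejected

s0 --1--> s0
s0 --1--> s0
s0 --2--> s1
s1 --1--> s5
s5 --2--> s4
s4 --1--> s1
s1 --1--> s5
s5 --1--> s3
s3 --0--> s1
s1 --1--> s5
s5 --0--> s5
s5 --2--> s4
s4 --1--> s1
End in state s1, which is not an accepting state.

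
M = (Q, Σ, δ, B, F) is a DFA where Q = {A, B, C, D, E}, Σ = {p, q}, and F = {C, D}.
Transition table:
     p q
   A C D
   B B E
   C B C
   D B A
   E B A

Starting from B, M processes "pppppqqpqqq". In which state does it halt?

C

B --p--> B
B --p--> B
B --p--> B
B --p--> B
B --p--> B
B --q--> E
E --q--> A
A --p--> C
C --q--> C
C --q--> C
C --q--> C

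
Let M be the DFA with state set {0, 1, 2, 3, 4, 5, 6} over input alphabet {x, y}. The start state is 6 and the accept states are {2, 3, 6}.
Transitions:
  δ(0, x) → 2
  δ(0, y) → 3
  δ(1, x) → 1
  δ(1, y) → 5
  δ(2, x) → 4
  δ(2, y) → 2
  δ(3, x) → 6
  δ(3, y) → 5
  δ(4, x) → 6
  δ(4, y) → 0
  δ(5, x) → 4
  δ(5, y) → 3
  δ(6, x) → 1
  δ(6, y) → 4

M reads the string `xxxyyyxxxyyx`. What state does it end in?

6 --x--> 1
1 --x--> 1
1 --x--> 1
1 --y--> 5
5 --y--> 3
3 --y--> 5
5 --x--> 4
4 --x--> 6
6 --x--> 1
1 --y--> 5
5 --y--> 3
3 --x--> 6

6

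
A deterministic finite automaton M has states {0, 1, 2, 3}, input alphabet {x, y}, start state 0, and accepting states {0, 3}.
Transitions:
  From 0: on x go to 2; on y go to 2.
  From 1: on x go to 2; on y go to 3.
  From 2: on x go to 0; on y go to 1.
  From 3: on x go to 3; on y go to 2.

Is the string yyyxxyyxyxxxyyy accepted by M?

0 --y--> 2
2 --y--> 1
1 --y--> 3
3 --x--> 3
3 --x--> 3
3 --y--> 2
2 --y--> 1
1 --x--> 2
2 --y--> 1
1 --x--> 2
2 --x--> 0
0 --x--> 2
2 --y--> 1
1 --y--> 3
3 --y--> 2
End in state 2, which is not an accepting state.

rejected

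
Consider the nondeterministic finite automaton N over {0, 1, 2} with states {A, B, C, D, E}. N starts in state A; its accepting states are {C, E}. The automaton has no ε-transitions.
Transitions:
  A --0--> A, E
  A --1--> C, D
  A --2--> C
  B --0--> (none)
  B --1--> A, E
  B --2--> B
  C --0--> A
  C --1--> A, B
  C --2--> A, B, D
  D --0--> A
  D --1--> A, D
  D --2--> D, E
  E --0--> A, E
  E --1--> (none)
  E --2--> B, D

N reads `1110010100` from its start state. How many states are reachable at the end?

2

Start: {A}
read 1: {C, D}
read 1: {A, B, D}
read 1: {A, C, D, E}
read 0: {A, E}
read 0: {A, E}
read 1: {C, D}
read 0: {A}
read 1: {C, D}
read 0: {A}
read 0: {A, E}
Final reachable set {A, E} has 2 states.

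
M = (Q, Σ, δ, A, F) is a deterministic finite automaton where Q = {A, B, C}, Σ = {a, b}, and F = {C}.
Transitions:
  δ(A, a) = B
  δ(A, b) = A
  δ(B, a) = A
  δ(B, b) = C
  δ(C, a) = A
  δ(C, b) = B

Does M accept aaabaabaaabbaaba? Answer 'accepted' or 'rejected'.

A --a--> B
B --a--> A
A --a--> B
B --b--> C
C --a--> A
A --a--> B
B --b--> C
C --a--> A
A --a--> B
B --a--> A
A --b--> A
A --b--> A
A --a--> B
B --a--> A
A --b--> A
A --a--> B
End in state B, which is not an accepting state.

rejected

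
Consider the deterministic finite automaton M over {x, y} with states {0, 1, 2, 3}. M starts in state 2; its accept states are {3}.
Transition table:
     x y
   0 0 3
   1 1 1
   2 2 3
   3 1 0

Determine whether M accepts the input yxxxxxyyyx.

2 --y--> 3
3 --x--> 1
1 --x--> 1
1 --x--> 1
1 --x--> 1
1 --x--> 1
1 --y--> 1
1 --y--> 1
1 --y--> 1
1 --x--> 1
End in state 1, which is not an accepting state.

rejected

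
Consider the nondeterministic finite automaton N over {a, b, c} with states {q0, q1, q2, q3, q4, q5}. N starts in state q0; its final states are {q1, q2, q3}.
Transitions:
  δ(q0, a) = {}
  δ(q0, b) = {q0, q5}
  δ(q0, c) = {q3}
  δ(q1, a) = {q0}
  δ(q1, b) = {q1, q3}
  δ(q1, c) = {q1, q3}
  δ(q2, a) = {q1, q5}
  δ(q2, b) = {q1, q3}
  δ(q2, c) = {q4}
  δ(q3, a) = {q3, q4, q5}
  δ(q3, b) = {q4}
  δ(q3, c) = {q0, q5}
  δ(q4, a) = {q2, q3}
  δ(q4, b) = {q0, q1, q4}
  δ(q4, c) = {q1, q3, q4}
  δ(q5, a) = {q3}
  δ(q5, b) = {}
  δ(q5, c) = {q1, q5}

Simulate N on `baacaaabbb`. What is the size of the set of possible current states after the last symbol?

Start: {q0}
read b: {q0, q5}
read a: {q3}
read a: {q3, q4, q5}
read c: {q0, q1, q3, q4, q5}
read a: {q0, q2, q3, q4, q5}
read a: {q1, q2, q3, q4, q5}
read a: {q0, q1, q2, q3, q4, q5}
read b: {q0, q1, q3, q4, q5}
read b: {q0, q1, q3, q4, q5}
read b: {q0, q1, q3, q4, q5}
Final reachable set {q0, q1, q3, q4, q5} has 5 states.

5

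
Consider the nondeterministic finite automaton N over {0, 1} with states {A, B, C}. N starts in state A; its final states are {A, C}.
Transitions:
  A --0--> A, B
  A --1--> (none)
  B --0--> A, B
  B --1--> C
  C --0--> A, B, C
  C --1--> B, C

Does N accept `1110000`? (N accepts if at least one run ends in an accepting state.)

Start: {A}
read 1: {}
The reachable set is empty and stays empty for the remaining 6 symbols.
Reachable ∩ accepting = {} — empty.

rejected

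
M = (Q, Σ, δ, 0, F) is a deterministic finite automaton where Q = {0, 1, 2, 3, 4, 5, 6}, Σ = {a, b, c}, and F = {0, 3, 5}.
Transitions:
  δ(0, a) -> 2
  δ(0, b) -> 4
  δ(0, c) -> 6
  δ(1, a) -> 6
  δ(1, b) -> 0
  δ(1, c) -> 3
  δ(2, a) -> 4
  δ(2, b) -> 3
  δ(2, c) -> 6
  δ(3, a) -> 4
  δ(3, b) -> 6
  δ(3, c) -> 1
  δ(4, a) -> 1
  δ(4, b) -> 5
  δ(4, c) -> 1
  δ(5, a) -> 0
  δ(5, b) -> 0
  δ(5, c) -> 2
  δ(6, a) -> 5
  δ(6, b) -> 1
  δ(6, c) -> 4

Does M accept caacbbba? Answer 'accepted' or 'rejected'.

0 --c--> 6
6 --a--> 5
5 --a--> 0
0 --c--> 6
6 --b--> 1
1 --b--> 0
0 --b--> 4
4 --a--> 1
End in state 1, which is not an accepting state.

rejected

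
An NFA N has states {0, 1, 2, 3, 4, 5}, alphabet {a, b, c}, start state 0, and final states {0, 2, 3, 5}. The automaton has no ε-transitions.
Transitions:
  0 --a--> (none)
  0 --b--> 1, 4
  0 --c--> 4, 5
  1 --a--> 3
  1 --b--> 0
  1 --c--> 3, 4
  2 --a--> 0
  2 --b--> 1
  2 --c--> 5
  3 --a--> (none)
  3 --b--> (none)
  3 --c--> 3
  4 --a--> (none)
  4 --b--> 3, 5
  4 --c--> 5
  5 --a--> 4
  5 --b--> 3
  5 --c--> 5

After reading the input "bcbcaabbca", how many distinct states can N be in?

Start: {0}
read b: {1, 4}
read c: {3, 4, 5}
read b: {3, 5}
read c: {3, 5}
read a: {4}
read a: {}
The reachable set is empty and stays empty for the remaining 4 symbols.
Final reachable set {} has 0 states.

0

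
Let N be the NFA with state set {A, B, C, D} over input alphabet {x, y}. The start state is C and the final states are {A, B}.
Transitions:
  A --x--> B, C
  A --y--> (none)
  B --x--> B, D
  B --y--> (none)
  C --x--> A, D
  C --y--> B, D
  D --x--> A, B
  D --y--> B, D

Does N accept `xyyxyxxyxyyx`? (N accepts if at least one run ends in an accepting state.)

Start: {C}
read x: {A, D}
read y: {B, D}
read y: {B, D}
read x: {A, B, D}
read y: {B, D}
read x: {A, B, D}
read x: {A, B, C, D}
read y: {B, D}
read x: {A, B, D}
read y: {B, D}
read y: {B, D}
read x: {A, B, D}
Reachable ∩ accepting = {A, B} — nonempty.

accepted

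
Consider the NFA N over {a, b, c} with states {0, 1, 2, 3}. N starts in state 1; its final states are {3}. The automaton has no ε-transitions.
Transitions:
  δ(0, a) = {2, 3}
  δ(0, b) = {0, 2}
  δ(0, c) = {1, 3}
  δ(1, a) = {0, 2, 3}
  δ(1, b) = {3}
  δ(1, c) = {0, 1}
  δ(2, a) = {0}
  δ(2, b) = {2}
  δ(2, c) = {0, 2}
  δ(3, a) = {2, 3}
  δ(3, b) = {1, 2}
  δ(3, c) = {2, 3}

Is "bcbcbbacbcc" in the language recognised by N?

Start: {1}
read b: {3}
read c: {2, 3}
read b: {1, 2}
read c: {0, 1, 2}
read b: {0, 2, 3}
read b: {0, 1, 2}
read a: {0, 2, 3}
read c: {0, 1, 2, 3}
read b: {0, 1, 2, 3}
read c: {0, 1, 2, 3}
read c: {0, 1, 2, 3}
Reachable ∩ accepting = {3} — nonempty.

accepted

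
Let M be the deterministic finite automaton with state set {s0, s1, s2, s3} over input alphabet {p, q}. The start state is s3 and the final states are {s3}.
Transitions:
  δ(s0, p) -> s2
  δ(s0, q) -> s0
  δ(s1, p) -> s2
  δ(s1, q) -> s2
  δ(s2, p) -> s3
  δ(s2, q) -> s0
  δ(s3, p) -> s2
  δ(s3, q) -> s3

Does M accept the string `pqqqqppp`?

s3 --p--> s2
s2 --q--> s0
s0 --q--> s0
s0 --q--> s0
s0 --q--> s0
s0 --p--> s2
s2 --p--> s3
s3 --p--> s2
End in state s2, which is not an accepting state.

rejected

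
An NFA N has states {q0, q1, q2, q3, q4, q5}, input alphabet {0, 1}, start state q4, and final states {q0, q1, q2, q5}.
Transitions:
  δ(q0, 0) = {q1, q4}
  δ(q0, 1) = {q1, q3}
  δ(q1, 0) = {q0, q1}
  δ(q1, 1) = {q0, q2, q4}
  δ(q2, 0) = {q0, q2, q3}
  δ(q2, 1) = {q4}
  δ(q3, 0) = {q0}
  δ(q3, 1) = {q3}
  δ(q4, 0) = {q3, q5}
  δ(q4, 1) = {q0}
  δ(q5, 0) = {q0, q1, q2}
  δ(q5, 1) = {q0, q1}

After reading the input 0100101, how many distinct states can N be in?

Start: {q4}
read 0: {q3, q5}
read 1: {q0, q1, q3}
read 0: {q0, q1, q4}
read 0: {q0, q1, q3, q4, q5}
read 1: {q0, q1, q2, q3, q4}
read 0: {q0, q1, q2, q3, q4, q5}
read 1: {q0, q1, q2, q3, q4}
Final reachable set {q0, q1, q2, q3, q4} has 5 states.

5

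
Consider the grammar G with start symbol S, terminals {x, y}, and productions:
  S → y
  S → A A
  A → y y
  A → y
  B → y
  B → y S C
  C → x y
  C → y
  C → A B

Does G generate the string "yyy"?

yes

S ⇒ AA ⇒ yA ⇒ yyy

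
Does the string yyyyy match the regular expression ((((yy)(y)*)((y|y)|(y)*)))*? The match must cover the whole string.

Split into 2 pieces yy · yyy; each matches (((yy)(y)*)((y|y)|(y)*)).

yes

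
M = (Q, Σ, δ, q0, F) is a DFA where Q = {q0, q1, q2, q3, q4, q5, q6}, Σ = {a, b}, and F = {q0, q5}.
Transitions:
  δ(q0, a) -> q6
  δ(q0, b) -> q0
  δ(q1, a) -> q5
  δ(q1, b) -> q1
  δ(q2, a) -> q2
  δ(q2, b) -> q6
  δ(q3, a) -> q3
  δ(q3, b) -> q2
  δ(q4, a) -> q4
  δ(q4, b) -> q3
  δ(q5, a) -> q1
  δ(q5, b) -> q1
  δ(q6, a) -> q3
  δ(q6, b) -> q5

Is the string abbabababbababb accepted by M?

q0 --a--> q6
q6 --b--> q5
q5 --b--> q1
q1 --a--> q5
q5 --b--> q1
q1 --a--> q5
q5 --b--> q1
q1 --a--> q5
q5 --b--> q1
q1 --b--> q1
q1 --a--> q5
q5 --b--> q1
q1 --a--> q5
q5 --b--> q1
q1 --b--> q1
End in state q1, which is not an accepting state.

rejected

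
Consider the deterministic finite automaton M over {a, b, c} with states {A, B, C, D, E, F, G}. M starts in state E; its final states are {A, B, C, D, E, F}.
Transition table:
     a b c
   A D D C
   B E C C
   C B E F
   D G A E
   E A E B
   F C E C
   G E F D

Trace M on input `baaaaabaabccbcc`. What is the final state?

C

E --b--> E
E --a--> A
A --a--> D
D --a--> G
G --a--> E
E --a--> A
A --b--> D
D --a--> G
G --a--> E
E --b--> E
E --c--> B
B --c--> C
C --b--> E
E --c--> B
B --c--> C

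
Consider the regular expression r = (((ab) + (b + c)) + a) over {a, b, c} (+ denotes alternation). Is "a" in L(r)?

yes

The right alternative a matches a.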